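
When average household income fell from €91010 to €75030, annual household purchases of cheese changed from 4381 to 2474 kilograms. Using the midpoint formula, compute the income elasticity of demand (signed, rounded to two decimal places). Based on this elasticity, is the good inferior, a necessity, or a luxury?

%ΔQ = (2474 − 4381)/[( 4381 + 2474)/2] = -1907/3427.5 = -0.556382…
%ΔIncome = (75030 − 91010)/[( 91010 + 75030)/2] = -15980/83020 = -0.192483…
E_income = (-1907/3427.5) / (-15980/83020) = 2.8905…
E_income > 1 ⇒ normal good, luxury.

2.89; luxury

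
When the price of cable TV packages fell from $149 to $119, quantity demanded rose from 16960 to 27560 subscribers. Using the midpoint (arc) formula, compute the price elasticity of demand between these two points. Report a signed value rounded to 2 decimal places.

%ΔQ = (27560 − 16960) / [(16960 + 27560)/2] = 10600/22260 = 0.476190…
%ΔP = (119 − 149) / [(149 + 119)/2] = -30/134 = -0.223880…
Arc Ed = %ΔQ / %ΔP = (10600/22260) / (-30/134) = -2.1269…

-2.13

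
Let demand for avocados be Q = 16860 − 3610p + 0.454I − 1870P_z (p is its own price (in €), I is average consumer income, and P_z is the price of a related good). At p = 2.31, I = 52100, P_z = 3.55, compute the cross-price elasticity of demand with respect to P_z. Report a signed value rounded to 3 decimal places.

At the given values, Q = 16860 − 3610(2.31) + 0.454(52100) − 1870(3.55) = 25535.8.
∂Q/∂P_z = -1870.
E = (-1870) × (3.55/25535.8) = -0.25996…

-0.260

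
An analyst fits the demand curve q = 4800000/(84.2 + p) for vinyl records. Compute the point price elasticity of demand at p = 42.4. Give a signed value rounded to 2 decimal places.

dq/dp = −4800000/(84.2 + p)² = -299.484. At p = 42.4, q = 37914.7.
Ed = (dq/dp)·(p/q) = (-299.484) × (42.4/37914.7) = -0.3349…

-0.33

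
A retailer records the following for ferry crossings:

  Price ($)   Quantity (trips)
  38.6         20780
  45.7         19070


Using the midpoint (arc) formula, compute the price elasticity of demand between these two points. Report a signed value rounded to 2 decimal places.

%ΔQ = (19070 − 20780) / [(20780 + 19070)/2] = -1710/19925 = -0.085821…
%ΔP = (45.7 − 38.6) / [(38.6 + 45.7)/2] = 7.1/42.15 = 0.168446…
Arc Ed = %ΔQ / %ΔP = (-1710/19925) / (7.1/42.15) = -0.5094…

-0.51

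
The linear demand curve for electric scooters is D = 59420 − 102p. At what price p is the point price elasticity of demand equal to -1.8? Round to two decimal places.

Ed = −102p/(59420 − 102p). Set this equal to -1.8:
102p = 1.8·(59420 − 102p) ⇒ 102p(1 + 1.8) = 1.8·59420
p = 1.8·59420 / (102·2.8) = 374.4957…

374.50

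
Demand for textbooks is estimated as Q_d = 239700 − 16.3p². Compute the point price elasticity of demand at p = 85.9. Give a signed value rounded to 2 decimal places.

-2.01

dQ_d/dp = −2·16.3·p = -2800.34. At p = 85.9, Q_d = 119425.397.
Ed = (dQ_d/dp)·(p/Q_d) = (-2800.34) × (85.9/119425.397) = -2.0142…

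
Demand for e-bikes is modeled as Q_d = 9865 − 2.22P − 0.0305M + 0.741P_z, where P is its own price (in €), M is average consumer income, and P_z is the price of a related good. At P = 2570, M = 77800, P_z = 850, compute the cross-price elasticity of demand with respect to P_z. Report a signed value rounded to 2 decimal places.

At the given values, Q_d = 9865 − 2.22(2570) − 0.0305(77800) + 0.741(850) = 2416.55.
∂Q_d/∂P_z = 0.741.
E = (0.741) × (850/2416.55) = 0.2606…

0.26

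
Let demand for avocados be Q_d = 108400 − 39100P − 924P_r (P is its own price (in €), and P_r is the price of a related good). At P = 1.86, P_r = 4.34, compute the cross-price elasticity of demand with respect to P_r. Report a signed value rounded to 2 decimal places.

At the given values, Q_d = 108400 − 39100(1.86) − 924(4.34) = 31663.84.
∂Q_d/∂P_r = -924.
E = (-924) × (4.34/31663.84) = -0.1266…

-0.13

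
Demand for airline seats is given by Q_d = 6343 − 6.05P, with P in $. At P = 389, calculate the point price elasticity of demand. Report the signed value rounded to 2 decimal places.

dQ_d/dP = −6.05. At P = 389, Q_d = 6343 − 6.05(389) = 3989.55.
Ed = (dQ_d/dP)·(P/Q_d) = −6.05 × (389/3989.55) = -0.5899…

-0.59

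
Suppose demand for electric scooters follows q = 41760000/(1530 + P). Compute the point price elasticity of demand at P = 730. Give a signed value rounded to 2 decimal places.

-0.32

dq/dP = −41760000/(1530 + P)² = -8.17605. At P = 730, q = 18477.9.
Ed = (dq/dP)·(P/q) = (-8.17605) × (730/18477.9) = -0.3230…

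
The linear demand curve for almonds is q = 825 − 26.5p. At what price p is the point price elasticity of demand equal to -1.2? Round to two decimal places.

Ed = −26.5p/(825 − 26.5p). Set this equal to -1.2:
26.5p = 1.2·(825 − 26.5p) ⇒ 26.5p(1 + 1.2) = 1.2·825
p = 1.2·825 / (26.5·2.2) = 16.9811…

16.98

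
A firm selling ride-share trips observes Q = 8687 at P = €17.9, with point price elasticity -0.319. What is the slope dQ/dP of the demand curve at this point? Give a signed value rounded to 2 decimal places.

-154.81

Ed = (dQ/dP)·(P/Q) ⇒ dQ/dP = Ed·Q/P = (-0.319)·8687/17.9 = -154.8130…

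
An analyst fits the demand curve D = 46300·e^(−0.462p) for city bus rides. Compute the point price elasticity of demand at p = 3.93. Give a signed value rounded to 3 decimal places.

dD/dp = −0.462·D = -3480.9. At p = 3.93, D = 7534.42.
Ed = (dD/dp)·(p/D) = (-3480.9) × (3.93/7534.42) = -1.81566

-1.816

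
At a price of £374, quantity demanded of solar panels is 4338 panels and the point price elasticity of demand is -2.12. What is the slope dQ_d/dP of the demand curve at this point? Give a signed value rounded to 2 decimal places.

Ed = (dQ_d/dP)·(P/Q_d) ⇒ dQ_d/dP = Ed·Q_d/P = (-2.12)·4338/374 = -24.5897…

-24.59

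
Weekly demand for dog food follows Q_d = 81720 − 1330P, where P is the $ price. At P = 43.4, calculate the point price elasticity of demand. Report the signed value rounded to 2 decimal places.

dQ_d/dP = −1330. At P = 43.4, Q_d = 81720 − 1330(43.4) = 23998.
Ed = (dQ_d/dP)·(P/Q_d) = −1330 × (43.4/23998) = -2.4052…

-2.41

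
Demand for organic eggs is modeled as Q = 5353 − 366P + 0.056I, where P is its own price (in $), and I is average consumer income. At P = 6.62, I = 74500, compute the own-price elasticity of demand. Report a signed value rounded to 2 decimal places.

At the given values, Q = 5353 − 366(6.62) + 0.056(74500) = 7102.08.
∂Q/∂P = −366.
E = (-366) × (6.62/7102.08) = -0.3411…

-0.34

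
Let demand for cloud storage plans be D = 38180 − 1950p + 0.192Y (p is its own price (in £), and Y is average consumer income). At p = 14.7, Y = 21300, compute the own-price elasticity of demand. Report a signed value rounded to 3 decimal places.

At the given values, D = 38180 − 1950(14.7) + 0.192(21300) = 13604.6.
∂D/∂p = −1950.
E = (-1950) × (14.7/13604.6) = -2.10700…

-2.107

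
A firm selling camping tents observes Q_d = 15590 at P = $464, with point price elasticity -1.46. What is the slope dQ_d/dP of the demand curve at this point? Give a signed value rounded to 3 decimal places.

Ed = (dQ_d/dP)·(P/Q_d) ⇒ dQ_d/dP = Ed·Q_d/P = (-1.46)·15590/464 = -49.05474…

-49.055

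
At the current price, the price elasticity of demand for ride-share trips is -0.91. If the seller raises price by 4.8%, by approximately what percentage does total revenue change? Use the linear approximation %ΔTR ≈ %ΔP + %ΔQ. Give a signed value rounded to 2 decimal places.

%ΔQ ≈ Ed × %ΔP = (-0.91) × (+4.8%) = -4.3680%
%ΔTR ≈ %ΔP + %ΔQ = (+4.8%) + (-4.3680%) = +0.4320%

+0.43%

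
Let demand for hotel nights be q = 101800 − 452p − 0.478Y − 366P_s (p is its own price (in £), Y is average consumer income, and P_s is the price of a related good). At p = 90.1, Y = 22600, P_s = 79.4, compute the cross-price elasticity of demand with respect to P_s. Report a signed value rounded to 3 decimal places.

At the given values, q = 101800 − 452(90.1) − 0.478(22600) − 366(79.4) = 21211.6.
∂q/∂P_s = -366.
E = (-366) × (79.4/21211.6) = -1.37002…

-1.370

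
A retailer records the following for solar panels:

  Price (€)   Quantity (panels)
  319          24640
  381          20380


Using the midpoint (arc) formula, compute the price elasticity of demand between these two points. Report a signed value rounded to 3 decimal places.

%ΔQ = (20380 − 24640) / [(24640 + 20380)/2] = -4260/22510 = -0.189249…
%ΔP = (381 − 319) / [(319 + 381)/2] = 62/350 = 0.177142…
Arc Ed = %ΔQ / %ΔP = (-4260/22510) / (62/350) = -1.06834…

-1.068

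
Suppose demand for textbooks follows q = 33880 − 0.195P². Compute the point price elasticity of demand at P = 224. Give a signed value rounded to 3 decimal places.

dq/dP = −2·0.195·P = -87.36. At P = 224, q = 24095.68.
Ed = (dq/dP)·(P/q) = (-87.36) × (224/24095.68) = -0.81212…

-0.812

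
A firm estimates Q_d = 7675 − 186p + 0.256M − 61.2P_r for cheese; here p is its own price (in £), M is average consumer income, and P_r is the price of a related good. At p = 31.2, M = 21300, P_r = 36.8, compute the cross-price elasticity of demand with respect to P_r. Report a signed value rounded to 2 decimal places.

-0.44

At the given values, Q_d = 7675 − 186(31.2) + 0.256(21300) − 61.2(36.8) = 5072.44.
∂Q_d/∂P_r = -61.2.
E = (-61.2) × (36.8/5072.44) = -0.4439…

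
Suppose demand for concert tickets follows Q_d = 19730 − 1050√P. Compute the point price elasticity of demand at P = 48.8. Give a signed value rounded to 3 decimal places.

-0.296

dQ_d/dP = −1050/(2√P) = -75.1535. At P = 48.8, Q_d = 12395.
Ed = (dQ_d/dP)·(P/Q_d) = (-75.1535) × (48.8/12395) = -0.29588…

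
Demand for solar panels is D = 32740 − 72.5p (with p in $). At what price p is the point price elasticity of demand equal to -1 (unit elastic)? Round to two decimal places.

225.79

Ed = −72.5p/(32740 − 72.5p). Set this equal to -1:
72.5p = 1·(32740 − 72.5p) ⇒ 72.5p(1 + 1) = 1·32740
p = 1·32740 / (72.5·2) = 225.7931…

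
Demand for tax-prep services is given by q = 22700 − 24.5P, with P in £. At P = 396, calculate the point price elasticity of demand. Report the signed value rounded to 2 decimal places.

-0.75

dq/dP = −24.5. At P = 396, q = 22700 − 24.5(396) = 12998.
Ed = (dq/dP)·(P/q) = −24.5 × (396/12998) = -0.7464…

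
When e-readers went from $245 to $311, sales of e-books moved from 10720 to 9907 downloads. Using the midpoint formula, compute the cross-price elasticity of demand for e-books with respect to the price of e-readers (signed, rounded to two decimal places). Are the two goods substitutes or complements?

%ΔQ_{e-books} = (9907 − 10720)/avg = -813/10313.5 = -0.078828…
%ΔP_{e-readers} = (311 − 245)/avg = 66/278 = 0.237410…
E_cross = (-813/10313.5) / (66/278) = -0.3320…
E_cross < 0 ⇒ the goods are complements.

-0.33; complements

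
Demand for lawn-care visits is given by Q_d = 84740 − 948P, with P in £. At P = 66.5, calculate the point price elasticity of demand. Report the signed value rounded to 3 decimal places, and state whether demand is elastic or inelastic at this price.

-2.905; elastic

dQ_d/dP = −948. At P = 66.5, Q_d = 84740 − 948(66.5) = 21698.
Ed = (dQ_d/dP)·(P/Q_d) = −948 × (66.5/21698) = -2.90542…
|Ed| = 2.905 > 1, so demand is elastic.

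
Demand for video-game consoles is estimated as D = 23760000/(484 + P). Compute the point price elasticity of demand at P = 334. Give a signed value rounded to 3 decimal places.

-0.408

dD/dP = −23760000/(484 + P)² = -35.5091. At P = 334, D = 29046.5.
Ed = (dD/dP)·(P/D) = (-35.5091) × (334/29046.5) = -0.40831…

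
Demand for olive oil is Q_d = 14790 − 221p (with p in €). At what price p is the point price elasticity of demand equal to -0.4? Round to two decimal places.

19.12

Ed = −221p/(14790 − 221p). Set this equal to -0.4:
221p = 0.4·(14790 − 221p) ⇒ 221p(1 + 0.4) = 0.4·14790
p = 0.4·14790 / (221·1.4) = 19.1208…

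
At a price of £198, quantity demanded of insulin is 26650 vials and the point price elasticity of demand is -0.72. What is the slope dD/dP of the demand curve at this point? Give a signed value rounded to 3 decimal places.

Ed = (dD/dP)·(P/D) ⇒ dD/dP = Ed·D/P = (-0.72)·26650/198 = -96.90909…

-96.909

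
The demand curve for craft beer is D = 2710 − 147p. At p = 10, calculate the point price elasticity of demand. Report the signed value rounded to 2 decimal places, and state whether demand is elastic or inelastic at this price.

-1.19; elastic

dD/dp = −147. At p = 10, D = 2710 − 147(10) = 1240.
Ed = (dD/dp)·(p/D) = −147 × (10/1240) = -1.1854…
|Ed| = 1.19 > 1, so demand is elastic.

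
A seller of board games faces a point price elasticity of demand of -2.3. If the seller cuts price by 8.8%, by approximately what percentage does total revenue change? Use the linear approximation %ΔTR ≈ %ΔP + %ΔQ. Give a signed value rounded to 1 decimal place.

%ΔQ ≈ Ed × %ΔP = (-2.3) × (-8.8%) = +20.2400%
%ΔTR ≈ %ΔP + %ΔQ = (-8.8%) + (+20.2400%) = +11.4400%

+11.4%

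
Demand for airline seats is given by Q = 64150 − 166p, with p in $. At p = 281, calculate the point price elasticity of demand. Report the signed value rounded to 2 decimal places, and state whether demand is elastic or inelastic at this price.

-2.66; elastic

dQ/dp = −166. At p = 281, Q = 64150 − 166(281) = 17504.
Ed = (dQ/dp)·(p/Q) = −166 × (281/17504) = -2.6648…
|Ed| = 2.66 > 1, so demand is elastic.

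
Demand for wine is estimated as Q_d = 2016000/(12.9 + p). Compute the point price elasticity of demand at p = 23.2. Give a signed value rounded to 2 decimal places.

-0.64

dQ_d/dp = −2016000/(12.9 + p)² = -1546.95. At p = 23.2, Q_d = 55844.9.
Ed = (dQ_d/dp)·(p/Q_d) = (-1546.95) × (23.2/55844.9) = -0.6426…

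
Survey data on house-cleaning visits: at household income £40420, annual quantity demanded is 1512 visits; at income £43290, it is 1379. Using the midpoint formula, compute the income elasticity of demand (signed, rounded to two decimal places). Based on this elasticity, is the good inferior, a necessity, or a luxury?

%ΔQ = (1379 − 1512)/[( 1512 + 1379)/2] = -133/1445.5 = -0.092009…
%ΔIncome = (43290 − 40420)/[( 40420 + 43290)/2] = 2870/41855 = 0.068570…
E_income = (-133/1445.5) / (2870/41855) = -1.3418…
E_income < 0 ⇒ inferior good.

-1.34; inferior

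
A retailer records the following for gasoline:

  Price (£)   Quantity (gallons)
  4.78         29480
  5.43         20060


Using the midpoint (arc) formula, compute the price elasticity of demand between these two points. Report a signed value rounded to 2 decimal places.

%ΔQ = (20060 − 29480) / [(29480 + 20060)/2] = -9420/24770 = -0.380298…
%ΔP = (5.43 − 4.78) / [(4.78 + 5.43)/2] = 0.65/5.105 = 0.127326…
Arc Ed = %ΔQ / %ΔP = (-9420/24770) / (0.65/5.105) = -2.9868…

-2.99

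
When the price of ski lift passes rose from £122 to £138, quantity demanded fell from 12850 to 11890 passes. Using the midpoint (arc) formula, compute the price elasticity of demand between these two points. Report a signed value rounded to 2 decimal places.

%ΔQ = (11890 − 12850) / [(12850 + 11890)/2] = -960/12370 = -0.077607…
%ΔP = (138 − 122) / [(122 + 138)/2] = 16/130 = 0.123076…
Arc Ed = %ΔQ / %ΔP = (-960/12370) / (16/130) = -0.6305…

-0.63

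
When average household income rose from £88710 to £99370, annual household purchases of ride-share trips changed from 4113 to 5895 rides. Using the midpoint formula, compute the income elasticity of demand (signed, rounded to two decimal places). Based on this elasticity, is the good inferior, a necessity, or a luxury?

%ΔQ = (5895 − 4113)/[( 4113 + 5895)/2] = 1782/5004 = 0.356115…
%ΔIncome = (99370 − 88710)/[( 88710 + 99370)/2] = 10660/94040 = 0.113356…
E_income = (1782/5004) / (10660/94040) = 3.1415…
E_income > 1 ⇒ normal good, luxury.

3.14; luxury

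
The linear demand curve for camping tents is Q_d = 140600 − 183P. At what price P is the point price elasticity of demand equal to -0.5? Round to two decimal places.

Ed = −183P/(140600 − 183P). Set this equal to -0.5:
183P = 0.5·(140600 − 183P) ⇒ 183P(1 + 0.5) = 0.5·140600
P = 0.5·140600 / (183·1.5) = 256.1020…

256.10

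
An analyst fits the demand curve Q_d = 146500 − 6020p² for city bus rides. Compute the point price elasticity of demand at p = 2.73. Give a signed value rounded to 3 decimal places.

dQ_d/dp = −2·6020·p = -32869.2. At p = 2.73, Q_d = 101633.542.
Ed = (dQ_d/dp)·(p/Q_d) = (-32869.2) × (2.73/101633.542) = -0.88290…

-0.883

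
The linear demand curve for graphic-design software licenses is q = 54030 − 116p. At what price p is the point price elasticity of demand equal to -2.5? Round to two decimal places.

Ed = −116p/(54030 − 116p). Set this equal to -2.5:
116p = 2.5·(54030 − 116p) ⇒ 116p(1 + 2.5) = 2.5·54030
p = 2.5·54030 / (116·3.5) = 332.6970…

332.70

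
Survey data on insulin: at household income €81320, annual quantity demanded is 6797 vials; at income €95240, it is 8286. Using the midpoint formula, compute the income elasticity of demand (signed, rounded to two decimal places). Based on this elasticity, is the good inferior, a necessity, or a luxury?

1.25; luxury

%ΔQ = (8286 − 6797)/[( 6797 + 8286)/2] = 1489/7541.5 = 0.197440…
%ΔIncome = (95240 − 81320)/[( 81320 + 95240)/2] = 13920/88280 = 0.157680…
E_income = (1489/7541.5) / (13920/88280) = 1.2521…
E_income > 1 ⇒ normal good, luxury.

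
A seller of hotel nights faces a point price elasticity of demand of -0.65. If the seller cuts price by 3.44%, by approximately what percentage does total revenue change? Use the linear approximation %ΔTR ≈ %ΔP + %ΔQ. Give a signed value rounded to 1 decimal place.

-1.2%

%ΔQ ≈ Ed × %ΔP = (-0.65) × (-3.44%) = +2.2360%
%ΔTR ≈ %ΔP + %ΔQ = (-3.44%) + (+2.2360%) = -1.2040%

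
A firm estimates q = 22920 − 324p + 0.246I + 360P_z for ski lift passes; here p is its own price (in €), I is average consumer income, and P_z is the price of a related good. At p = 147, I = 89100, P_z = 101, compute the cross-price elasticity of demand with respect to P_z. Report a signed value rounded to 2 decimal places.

1.08

At the given values, q = 22920 − 324(147) + 0.246(89100) + 360(101) = 33570.6.
∂q/∂P_z = 360.
E = (360) × (101/33570.6) = 1.0830…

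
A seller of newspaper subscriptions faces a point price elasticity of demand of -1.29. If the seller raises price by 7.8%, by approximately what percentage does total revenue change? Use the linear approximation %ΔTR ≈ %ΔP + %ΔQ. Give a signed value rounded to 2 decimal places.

%ΔQ ≈ Ed × %ΔP = (-1.29) × (+7.8%) = -10.0620%
%ΔTR ≈ %ΔP + %ΔQ = (+7.8%) + (-10.0620%) = -2.2620%

-2.26%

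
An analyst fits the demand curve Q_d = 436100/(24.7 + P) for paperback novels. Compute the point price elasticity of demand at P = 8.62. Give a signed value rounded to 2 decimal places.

-0.26

dQ_d/dP = −436100/(24.7 + P)² = -392.804. At P = 8.62, Q_d = 13088.2.
Ed = (dQ_d/dP)·(P/Q_d) = (-392.804) × (8.62/13088.2) = -0.2587…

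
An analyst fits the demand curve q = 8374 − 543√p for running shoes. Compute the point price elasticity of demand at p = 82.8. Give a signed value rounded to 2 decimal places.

-0.72

dq/dp = −543/(2√p) = -29.837. At p = 82.8, q = 3433.
Ed = (dq/dp)·(p/q) = (-29.837) × (82.8/3433) = -0.7196…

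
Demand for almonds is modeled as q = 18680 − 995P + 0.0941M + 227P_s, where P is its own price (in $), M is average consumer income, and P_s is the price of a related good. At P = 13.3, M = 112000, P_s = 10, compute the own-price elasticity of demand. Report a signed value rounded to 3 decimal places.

At the given values, q = 18680 − 995(13.3) + 0.0941(112000) + 227(10) = 18255.7.
∂q/∂P = −995.
E = (-995) × (13.3/18255.7) = -0.72489…

-0.725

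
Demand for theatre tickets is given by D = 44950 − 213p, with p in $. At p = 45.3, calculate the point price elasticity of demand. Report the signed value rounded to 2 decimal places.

dD/dp = −213. At p = 45.3, D = 44950 − 213(45.3) = 35301.1.
Ed = (dD/dp)·(p/D) = −213 × (45.3/35301.1) = -0.2733…

-0.27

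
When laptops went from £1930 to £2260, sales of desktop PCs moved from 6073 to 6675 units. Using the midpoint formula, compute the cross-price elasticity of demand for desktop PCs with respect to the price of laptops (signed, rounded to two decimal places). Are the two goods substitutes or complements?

%ΔQ_{desktop PCs} = (6675 − 6073)/avg = 602/6374 = 0.094446…
%ΔP_{laptops} = (2260 − 1930)/avg = 330/2095 = 0.157517…
E_cross = (602/6374) / (330/2095) = 0.5995…
E_cross > 0 ⇒ the goods are substitutes.

0.60; substitutes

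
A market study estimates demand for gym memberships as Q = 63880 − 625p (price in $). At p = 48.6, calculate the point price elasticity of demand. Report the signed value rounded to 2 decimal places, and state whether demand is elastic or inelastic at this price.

dQ/dp = −625. At p = 48.6, Q = 63880 − 625(48.6) = 33505.
Ed = (dQ/dp)·(p/Q) = −625 × (48.6/33505) = -0.9065…
|Ed| = 0.91 < 1, so demand is inelastic.

-0.91; inelastic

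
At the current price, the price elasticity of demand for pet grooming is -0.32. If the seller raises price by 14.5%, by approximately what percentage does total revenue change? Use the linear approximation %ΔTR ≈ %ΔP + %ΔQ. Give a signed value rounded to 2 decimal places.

+9.86%

%ΔQ ≈ Ed × %ΔP = (-0.32) × (+14.5%) = -4.6400%
%ΔTR ≈ %ΔP + %ΔQ = (+14.5%) + (-4.6400%) = +9.8600%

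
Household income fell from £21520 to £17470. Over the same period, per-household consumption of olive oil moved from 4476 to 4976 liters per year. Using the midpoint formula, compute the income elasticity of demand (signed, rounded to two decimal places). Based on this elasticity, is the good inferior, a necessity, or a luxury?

-0.51; inferior

%ΔQ = (4976 − 4476)/[( 4476 + 4976)/2] = 500/4726 = 0.105797…
%ΔIncome = (17470 − 21520)/[( 21520 + 17470)/2] = -4050/19495 = -0.207745…
E_income = (500/4726) / (-4050/19495) = -0.5092…
E_income < 0 ⇒ inferior good.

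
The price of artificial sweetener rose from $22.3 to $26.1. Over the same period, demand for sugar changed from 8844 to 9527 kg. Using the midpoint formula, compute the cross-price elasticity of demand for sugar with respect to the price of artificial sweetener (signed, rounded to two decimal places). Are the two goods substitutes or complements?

%ΔQ_{sugar} = (9527 − 8844)/avg = 683/9185.5 = 0.074356…
%ΔP_{artificial sweetener} = (26.1 − 22.3)/avg = 3.8/24.2 = 0.157024…
E_cross = (683/9185.5) / (3.8/24.2) = 0.4735…
E_cross > 0 ⇒ the goods are substitutes.

0.47; substitutes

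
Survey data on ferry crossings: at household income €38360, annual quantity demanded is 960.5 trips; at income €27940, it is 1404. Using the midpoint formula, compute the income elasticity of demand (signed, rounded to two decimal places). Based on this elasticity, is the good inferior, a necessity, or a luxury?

-1.19; inferior

%ΔQ = (1404 − 960.5)/[( 960.5 + 1404)/2] = 443.5/1182.25 = 0.375132…
%ΔIncome = (27940 − 38360)/[( 38360 + 27940)/2] = -10420/33150 = -0.314328…
E_income = (443.5/1182.25) / (-10420/33150) = -1.1934…
E_income < 0 ⇒ inferior good.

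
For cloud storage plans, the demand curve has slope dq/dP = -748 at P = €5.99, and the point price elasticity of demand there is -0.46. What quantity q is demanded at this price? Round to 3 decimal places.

9740.261

Ed = (dq/dP)·(P/q) ⇒ q = (dq/dP)·P/Ed = (-748)·5.99/(-0.46) = 9740.26086…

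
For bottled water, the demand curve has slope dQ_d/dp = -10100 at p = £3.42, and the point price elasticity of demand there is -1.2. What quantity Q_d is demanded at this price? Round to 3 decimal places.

28785.000

Ed = (dQ_d/dp)·(p/Q_d) ⇒ Q_d = (dQ_d/dp)·p/Ed = (-10100)·3.42/(-1.2) = 28785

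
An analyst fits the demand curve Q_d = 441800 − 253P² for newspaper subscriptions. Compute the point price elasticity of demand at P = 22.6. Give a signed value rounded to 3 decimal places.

-0.827

dQ_d/dP = −2·253·P = -11435.6. At P = 22.6, Q_d = 312577.72.
Ed = (dQ_d/dP)·(P/Q_d) = (-11435.6) × (22.6/312577.72) = -0.82681…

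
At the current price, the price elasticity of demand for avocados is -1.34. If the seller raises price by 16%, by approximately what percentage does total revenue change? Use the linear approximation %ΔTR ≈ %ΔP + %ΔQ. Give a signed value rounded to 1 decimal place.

-5.4%

%ΔQ ≈ Ed × %ΔP = (-1.34) × (+16%) = -21.4400%
%ΔTR ≈ %ΔP + %ΔQ = (+16%) + (-21.4400%) = -5.4400%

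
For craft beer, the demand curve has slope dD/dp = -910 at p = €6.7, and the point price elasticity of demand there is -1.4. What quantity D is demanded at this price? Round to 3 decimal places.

4355.000

Ed = (dD/dp)·(p/D) ⇒ D = (dD/dp)·p/Ed = (-910)·6.7/(-1.4) = 4355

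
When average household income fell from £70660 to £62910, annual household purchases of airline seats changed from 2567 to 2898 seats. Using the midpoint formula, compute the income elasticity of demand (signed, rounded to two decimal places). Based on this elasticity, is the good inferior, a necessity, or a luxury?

-1.04; inferior

%ΔQ = (2898 − 2567)/[( 2567 + 2898)/2] = 331/2732.5 = 0.121134…
%ΔIncome = (62910 − 70660)/[( 70660 + 62910)/2] = -7750/66785 = -0.116044…
E_income = (331/2732.5) / (-7750/66785) = -1.0438…
E_income < 0 ⇒ inferior good.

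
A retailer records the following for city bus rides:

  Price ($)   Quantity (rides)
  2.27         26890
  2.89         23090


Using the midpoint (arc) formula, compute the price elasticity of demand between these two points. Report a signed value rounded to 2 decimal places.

-0.63

%ΔQ = (23090 − 26890) / [(26890 + 23090)/2] = -3800/24990 = -0.152060…
%ΔP = (2.89 − 2.27) / [(2.27 + 2.89)/2] = 0.62/2.58 = 0.240310…
Arc Ed = %ΔQ / %ΔP = (-3800/24990) / (0.62/2.58) = -0.6327…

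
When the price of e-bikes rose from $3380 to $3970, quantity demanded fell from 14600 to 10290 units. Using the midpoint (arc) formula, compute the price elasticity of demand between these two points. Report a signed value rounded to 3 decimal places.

%ΔQ = (10290 − 14600) / [(14600 + 10290)/2] = -4310/12445 = -0.346323…
%ΔP = (3970 − 3380) / [(3380 + 3970)/2] = 590/3675 = 0.160544…
Arc Ed = %ΔQ / %ΔP = (-4310/12445) / (590/3675) = -2.15718…

-2.157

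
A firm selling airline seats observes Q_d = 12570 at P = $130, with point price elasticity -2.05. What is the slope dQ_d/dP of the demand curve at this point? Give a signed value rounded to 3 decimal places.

-198.219

Ed = (dQ_d/dP)·(P/Q_d) ⇒ dQ_d/dP = Ed·Q_d/P = (-2.05)·12570/130 = -198.21923…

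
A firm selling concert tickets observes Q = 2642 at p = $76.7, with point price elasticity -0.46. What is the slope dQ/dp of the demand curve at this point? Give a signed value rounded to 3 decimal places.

-15.845

Ed = (dQ/dp)·(p/Q) ⇒ dQ/dp = Ed·Q/p = (-0.46)·2642/76.7 = -15.84511…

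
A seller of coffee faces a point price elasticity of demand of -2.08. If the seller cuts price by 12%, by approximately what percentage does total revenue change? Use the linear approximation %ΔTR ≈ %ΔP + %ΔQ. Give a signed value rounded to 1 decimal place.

%ΔQ ≈ Ed × %ΔP = (-2.08) × (-12%) = +24.9600%
%ΔTR ≈ %ΔP + %ΔQ = (-12%) + (+24.9600%) = +12.9600%

+13.0%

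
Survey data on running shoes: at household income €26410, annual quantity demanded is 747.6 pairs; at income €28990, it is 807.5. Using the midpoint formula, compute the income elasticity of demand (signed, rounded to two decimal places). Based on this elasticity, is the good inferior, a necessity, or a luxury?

%ΔQ = (807.5 − 747.6)/[( 747.6 + 807.5)/2] = 59.9/777.55 = 0.077036…
%ΔIncome = (28990 − 26410)/[( 26410 + 28990)/2] = 2580/27700 = 0.093140…
E_income = (59.9/777.55) / (2580/27700) = 0.8271…
0 < E_income < 1 ⇒ normal good, necessity.

0.83; necessity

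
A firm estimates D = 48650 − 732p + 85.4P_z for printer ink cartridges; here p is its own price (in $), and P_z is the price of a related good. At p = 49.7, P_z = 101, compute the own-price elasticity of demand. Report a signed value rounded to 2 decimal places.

At the given values, D = 48650 − 732(49.7) + 85.4(101) = 20895.
∂D/∂p = −732.
E = (-732) × (49.7/20895) = -1.7411…

-1.74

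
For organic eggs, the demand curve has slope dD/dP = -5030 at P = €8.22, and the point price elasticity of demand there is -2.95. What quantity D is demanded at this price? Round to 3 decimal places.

Ed = (dD/dP)·(P/D) ⇒ D = (dD/dP)·P/Ed = (-5030)·8.22/(-2.95) = 14015.79661…

14015.797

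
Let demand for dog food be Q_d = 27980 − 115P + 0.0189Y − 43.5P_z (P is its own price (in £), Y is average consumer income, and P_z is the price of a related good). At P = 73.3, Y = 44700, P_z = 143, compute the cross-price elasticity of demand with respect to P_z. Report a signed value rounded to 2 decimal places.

At the given values, Q_d = 27980 − 115(73.3) + 0.0189(44700) − 43.5(143) = 14174.83.
∂Q_d/∂P_z = -43.5.
E = (-43.5) × (143/14174.83) = -0.4388…

-0.44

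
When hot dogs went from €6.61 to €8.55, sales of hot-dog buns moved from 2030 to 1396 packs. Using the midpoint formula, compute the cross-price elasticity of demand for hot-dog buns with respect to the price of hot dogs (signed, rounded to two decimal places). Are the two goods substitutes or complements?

-1.45; complements

%ΔQ_{hot-dog buns} = (1396 − 2030)/avg = -634/1713 = -0.370110…
%ΔP_{hot dogs} = (8.55 − 6.61)/avg = 1.94/7.58 = 0.255936…
E_cross = (-634/1713) / (1.94/7.58) = -1.4461…
E_cross < 0 ⇒ the goods are complements.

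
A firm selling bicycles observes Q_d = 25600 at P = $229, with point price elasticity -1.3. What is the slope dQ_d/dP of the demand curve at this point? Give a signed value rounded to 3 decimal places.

-145.328

Ed = (dQ_d/dP)·(P/Q_d) ⇒ dQ_d/dP = Ed·Q_d/P = (-1.3)·25600/229 = -145.32751…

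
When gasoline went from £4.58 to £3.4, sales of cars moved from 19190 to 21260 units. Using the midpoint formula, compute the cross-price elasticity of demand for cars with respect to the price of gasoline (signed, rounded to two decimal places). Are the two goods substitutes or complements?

-0.35; complements

%ΔQ_{cars} = (21260 − 19190)/avg = 2070/20225 = 0.102348…
%ΔP_{gasoline} = (3.4 − 4.58)/avg = -1.18/3.99 = -0.295739…
E_cross = (2070/20225) / (-1.18/3.99) = -0.3460…
E_cross < 0 ⇒ the goods are complements.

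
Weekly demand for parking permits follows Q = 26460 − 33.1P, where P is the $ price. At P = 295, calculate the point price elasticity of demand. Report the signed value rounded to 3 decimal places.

dQ/dP = −33.1. At P = 295, Q = 26460 − 33.1(295) = 16695.5.
Ed = (dQ/dP)·(P/Q) = −33.1 × (295/16695.5) = -0.58485…

-0.585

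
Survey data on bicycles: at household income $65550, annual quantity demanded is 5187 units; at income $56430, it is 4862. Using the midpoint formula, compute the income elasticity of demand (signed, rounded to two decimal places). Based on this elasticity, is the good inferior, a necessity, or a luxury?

%ΔQ = (4862 − 5187)/[( 5187 + 4862)/2] = -325/5024.5 = -0.064683…
%ΔIncome = (56430 − 65550)/[( 65550 + 56430)/2] = -9120/60990 = -0.149532…
E_income = (-325/5024.5) / (-9120/60990) = 0.4325…
0 < E_income < 1 ⇒ normal good, necessity.

0.43; necessity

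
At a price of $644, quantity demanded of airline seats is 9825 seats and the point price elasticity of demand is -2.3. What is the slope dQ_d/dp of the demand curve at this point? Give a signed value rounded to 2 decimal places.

-35.09

Ed = (dQ_d/dp)·(p/Q_d) ⇒ dQ_d/dp = Ed·Q_d/p = (-2.3)·9825/644 = -35.0892…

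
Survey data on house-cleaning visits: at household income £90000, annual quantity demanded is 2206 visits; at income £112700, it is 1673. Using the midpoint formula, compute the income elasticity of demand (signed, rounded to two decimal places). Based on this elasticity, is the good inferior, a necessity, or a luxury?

%ΔQ = (1673 − 2206)/[( 2206 + 1673)/2] = -533/1939.5 = -0.274813…
%ΔIncome = (112700 − 90000)/[( 90000 + 112700)/2] = 22700/101350 = 0.223976…
E_income = (-533/1939.5) / (22700/101350) = -1.2269…
E_income < 0 ⇒ inferior good.

-1.23; inferior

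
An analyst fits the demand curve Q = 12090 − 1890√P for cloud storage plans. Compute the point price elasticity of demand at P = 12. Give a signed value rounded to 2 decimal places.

-0.59

dQ/dP = −1890/(2√P) = -272.798. At P = 12, Q = 5542.85.
Ed = (dQ/dP)·(P/Q) = (-272.798) × (12/5542.85) = -0.5905…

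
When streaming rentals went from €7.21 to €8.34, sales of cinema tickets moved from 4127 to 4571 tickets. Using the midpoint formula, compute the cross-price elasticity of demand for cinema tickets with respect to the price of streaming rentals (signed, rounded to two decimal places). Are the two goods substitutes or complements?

0.70; substitutes

%ΔQ_{cinema tickets} = (4571 − 4127)/avg = 444/4349 = 0.102092…
%ΔP_{streaming rentals} = (8.34 − 7.21)/avg = 1.13/7.775 = 0.145337…
E_cross = (444/4349) / (1.13/7.775) = 0.7024…
E_cross > 0 ⇒ the goods are substitutes.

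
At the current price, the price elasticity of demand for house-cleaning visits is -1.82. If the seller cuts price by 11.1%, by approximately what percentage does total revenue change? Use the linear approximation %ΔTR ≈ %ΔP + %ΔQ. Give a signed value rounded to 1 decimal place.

%ΔQ ≈ Ed × %ΔP = (-1.82) × (-11.1%) = +20.2020%
%ΔTR ≈ %ΔP + %ΔQ = (-11.1%) + (+20.2020%) = +9.1020%

+9.1%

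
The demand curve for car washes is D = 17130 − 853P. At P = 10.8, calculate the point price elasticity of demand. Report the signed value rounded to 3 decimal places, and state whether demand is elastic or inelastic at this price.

-1.164; elastic

dD/dP = −853. At P = 10.8, D = 17130 − 853(10.8) = 7917.6.
Ed = (dD/dP)·(P/D) = −853 × (10.8/7917.6) = -1.16353…
|Ed| = 1.164 > 1, so demand is elastic.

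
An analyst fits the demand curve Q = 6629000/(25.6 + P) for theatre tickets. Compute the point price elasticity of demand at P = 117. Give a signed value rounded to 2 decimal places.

dQ/dP = −6629000/(25.6 + P)² = -325.994. At P = 117, Q = 46486.7.
Ed = (dQ/dP)·(P/Q) = (-325.994) × (117/46486.7) = -0.8204…

-0.82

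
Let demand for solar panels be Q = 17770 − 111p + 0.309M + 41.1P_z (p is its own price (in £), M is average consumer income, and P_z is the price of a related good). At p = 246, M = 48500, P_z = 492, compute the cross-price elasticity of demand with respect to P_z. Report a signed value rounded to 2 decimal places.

0.79

At the given values, Q = 17770 − 111(246) + 0.309(48500) + 41.1(492) = 25671.7.
∂Q/∂P_z = 41.1.
E = (41.1) × (492/25671.7) = 0.7876…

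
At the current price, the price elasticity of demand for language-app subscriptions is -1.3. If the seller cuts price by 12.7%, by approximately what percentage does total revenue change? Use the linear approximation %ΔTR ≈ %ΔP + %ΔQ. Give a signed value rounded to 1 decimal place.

+3.8%

%ΔQ ≈ Ed × %ΔP = (-1.3) × (-12.7%) = +16.5100%
%ΔTR ≈ %ΔP + %ΔQ = (-12.7%) + (+16.5100%) = +3.8100%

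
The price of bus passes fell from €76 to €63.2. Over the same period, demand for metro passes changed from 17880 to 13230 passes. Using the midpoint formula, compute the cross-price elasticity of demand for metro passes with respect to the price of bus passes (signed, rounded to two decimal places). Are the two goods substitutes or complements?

1.63; substitutes

%ΔQ_{metro passes} = (13230 − 17880)/avg = -4650/15555 = -0.298939…
%ΔP_{bus passes} = (63.2 − 76)/avg = -12.8/69.6 = -0.183908…
E_cross = (-4650/15555) / (-12.8/69.6) = 1.6254…
E_cross > 0 ⇒ the goods are substitutes.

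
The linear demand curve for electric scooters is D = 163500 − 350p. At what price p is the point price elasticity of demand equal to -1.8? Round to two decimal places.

Ed = −350p/(163500 − 350p). Set this equal to -1.8:
350p = 1.8·(163500 − 350p) ⇒ 350p(1 + 1.8) = 1.8·163500
p = 1.8·163500 / (350·2.8) = 300.3061…

300.31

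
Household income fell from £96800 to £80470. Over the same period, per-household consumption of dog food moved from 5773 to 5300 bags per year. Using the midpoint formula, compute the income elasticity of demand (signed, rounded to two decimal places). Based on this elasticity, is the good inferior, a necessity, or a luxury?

%ΔQ = (5300 − 5773)/[( 5773 + 5300)/2] = -473/5536.5 = -0.085433…
%ΔIncome = (80470 − 96800)/[( 96800 + 80470)/2] = -16330/88635 = -0.184238…
E_income = (-473/5536.5) / (-16330/88635) = 0.4637…
0 < E_income < 1 ⇒ normal good, necessity.

0.46; necessity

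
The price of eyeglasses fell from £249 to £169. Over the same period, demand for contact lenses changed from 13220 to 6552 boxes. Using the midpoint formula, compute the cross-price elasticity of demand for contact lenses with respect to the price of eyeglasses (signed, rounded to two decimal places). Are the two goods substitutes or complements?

1.76; substitutes

%ΔQ_{contact lenses} = (6552 − 13220)/avg = -6668/9886 = -0.674489…
%ΔP_{eyeglasses} = (169 − 249)/avg = -80/209 = -0.382775…
E_cross = (-6668/9886) / (-80/209) = 1.7621…
E_cross > 0 ⇒ the goods are substitutes.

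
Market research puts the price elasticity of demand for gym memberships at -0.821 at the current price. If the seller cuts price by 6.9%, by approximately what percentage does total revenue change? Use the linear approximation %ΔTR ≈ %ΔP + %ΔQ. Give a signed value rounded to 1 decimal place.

-1.2%

%ΔQ ≈ Ed × %ΔP = (-0.821) × (-6.9%) = +5.6649%
%ΔTR ≈ %ΔP + %ΔQ = (-6.9%) + (+5.6649%) = -1.2351%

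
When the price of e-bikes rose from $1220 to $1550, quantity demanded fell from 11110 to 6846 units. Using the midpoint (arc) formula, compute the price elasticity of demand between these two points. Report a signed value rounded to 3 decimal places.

%ΔQ = (6846 − 11110) / [(11110 + 6846)/2] = -4264/8978 = -0.474938…
%ΔP = (1550 − 1220) / [(1220 + 1550)/2] = 330/1385 = 0.238267…
Arc Ed = %ΔQ / %ΔP = (-4264/8978) / (330/1385) = -1.99330…

-1.993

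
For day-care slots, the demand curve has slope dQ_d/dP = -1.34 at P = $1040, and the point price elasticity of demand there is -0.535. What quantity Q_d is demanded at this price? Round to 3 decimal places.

Ed = (dQ_d/dP)·(P/Q_d) ⇒ Q_d = (dQ_d/dP)·P/Ed = (-1.34)·1040/(-0.535) = 2604.85981…

2604.860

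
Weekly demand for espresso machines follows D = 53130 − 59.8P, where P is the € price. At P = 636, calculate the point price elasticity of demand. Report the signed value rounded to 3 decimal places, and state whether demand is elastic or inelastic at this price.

dD/dP = −59.8. At P = 636, D = 53130 − 59.8(636) = 15097.2.
Ed = (dD/dP)·(P/D) = −59.8 × (636/15097.2) = -2.51919…
|Ed| = 2.519 > 1, so demand is elastic.

-2.519; elastic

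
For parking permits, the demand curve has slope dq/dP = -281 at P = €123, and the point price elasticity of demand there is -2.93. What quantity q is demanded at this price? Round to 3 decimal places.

11796.246

Ed = (dq/dP)·(P/q) ⇒ q = (dq/dP)·P/Ed = (-281)·123/(-2.93) = 11796.24573…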